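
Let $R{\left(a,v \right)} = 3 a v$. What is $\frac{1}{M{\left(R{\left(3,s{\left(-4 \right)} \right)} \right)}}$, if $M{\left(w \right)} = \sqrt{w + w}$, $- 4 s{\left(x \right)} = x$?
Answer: $\frac{\sqrt{2}}{6} \approx 0.2357$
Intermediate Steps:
$s{\left(x \right)} = - \frac{x}{4}$
$R{\left(a,v \right)} = 3 a v$
$M{\left(w \right)} = \sqrt{2} \sqrt{w}$ ($M{\left(w \right)} = \sqrt{2 w} = \sqrt{2} \sqrt{w}$)
$\frac{1}{M{\left(R{\left(3,s{\left(-4 \right)} \right)} \right)}} = \frac{1}{\sqrt{2} \sqrt{3 \cdot 3 \left(\left(- \frac{1}{4}\right) \left(-4\right)\right)}} = \frac{1}{\sqrt{2} \sqrt{3 \cdot 3 \cdot 1}} = \frac{1}{\sqrt{2} \sqrt{9}} = \frac{1}{\sqrt{2} \cdot 3} = \frac{1}{3 \sqrt{2}} = \frac{\sqrt{2}}{6}$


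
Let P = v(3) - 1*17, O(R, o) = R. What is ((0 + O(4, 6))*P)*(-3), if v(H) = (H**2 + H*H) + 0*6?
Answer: -12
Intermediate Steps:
v(H) = 2*H**2 (v(H) = (H**2 + H**2) + 0 = 2*H**2 + 0 = 2*H**2)
P = 1 (P = 2*3**2 - 1*17 = 2*9 - 17 = 18 - 17 = 1)
((0 + O(4, 6))*P)*(-3) = ((0 + 4)*1)*(-3) = (4*1)*(-3) = 4*(-3) = -12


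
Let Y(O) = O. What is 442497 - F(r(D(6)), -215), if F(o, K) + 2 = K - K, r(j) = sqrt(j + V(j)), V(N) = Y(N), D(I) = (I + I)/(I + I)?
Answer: 442499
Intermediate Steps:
D(I) = 1 (D(I) = (2*I)/((2*I)) = (2*I)*(1/(2*I)) = 1)
V(N) = N
r(j) = sqrt(2)*sqrt(j) (r(j) = sqrt(j + j) = sqrt(2*j) = sqrt(2)*sqrt(j))
F(o, K) = -2 (F(o, K) = -2 + (K - K) = -2 + 0 = -2)
442497 - F(r(D(6)), -215) = 442497 - 1*(-2) = 442497 + 2 = 442499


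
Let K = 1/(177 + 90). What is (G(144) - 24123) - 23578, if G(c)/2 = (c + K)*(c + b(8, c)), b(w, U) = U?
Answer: 3136819/89 ≈ 35245.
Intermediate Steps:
K = 1/267 ≈ 0.0037453
G(c) = 4*c*(1/267 + c) (G(c) = 2*((c + 1/267)*(c + c)) = 2*((1/267 + c)*(2*c)) = 2*(2*c*(1/267 + c)) = 4*c*(1/267 + c))
(G(144) - 24123) - 23578 = ((4/267)*144*(1 + 267*144) - 24123) - 23578 = ((4/267)*144*(1 + 38448) - 24123) - 23578 = ((4/267)*144*38449 - 24123) - 23578 = (7382208/89 - 24123) - 23578 = 5235261/89 - 23578 = 3136819/89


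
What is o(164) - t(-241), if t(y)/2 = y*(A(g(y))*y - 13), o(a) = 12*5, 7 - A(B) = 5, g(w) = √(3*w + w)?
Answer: -238530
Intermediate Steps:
g(w) = 2*√w (g(w) = √(4*w) = 2*√w)
A(B) = 2 (A(B) = 7 - 1*5 = 7 - 5 = 2)
o(a) = 60
t(y) = 2*y*(-13 + 2*y) (t(y) = 2*(y*(2*y - 13)) = 2*(y*(-13 + 2*y)) = 2*y*(-13 + 2*y))
o(164) - t(-241) = 60 - 2*(-241)*(-13 + 2*(-241)) = 60 - 2*(-241)*(-13 - 482) = 60 - 2*(-241)*(-495) = 60 - 1*238590 = 60 - 238590 = -238530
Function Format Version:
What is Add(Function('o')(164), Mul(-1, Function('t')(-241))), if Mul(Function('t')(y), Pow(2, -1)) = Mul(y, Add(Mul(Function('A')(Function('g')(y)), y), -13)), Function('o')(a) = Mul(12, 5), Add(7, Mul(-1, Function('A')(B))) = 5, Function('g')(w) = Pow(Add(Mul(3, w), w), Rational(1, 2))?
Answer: -238530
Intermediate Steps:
Function('g')(w) = Mul(2, Pow(w, Rational(1, 2))) (Function('g')(w) = Pow(Mul(4, w), Rational(1, 2)) = Mul(2, Pow(w, Rational(1, 2))))
Function('A')(B) = 2 (Function('A')(B) = Add(7, Mul(-1, 5)) = Add(7, -5) = 2)
Function('o')(a) = 60
Function('t')(y) = Mul(2, y, Add(-13, Mul(2, y))) (Function('t')(y) = Mul(2, Mul(y, Add(Mul(2, y), -13))) = Mul(2, Mul(y, Add(-13, Mul(2, y)))) = Mul(2, y, Add(-13, Mul(2, y))))
Add(Function('o')(164), Mul(-1, Function('t')(-241))) = Add(60, Mul(-1, Mul(2, -241, Add(-13, Mul(2, -241))))) = Add(60, Mul(-1, Mul(2, -241, Add(-13, -482)))) = Add(60, Mul(-1, Mul(2, -241, -495))) = Add(60, Mul(-1, 238590)) = Add(60, -238590) = -238530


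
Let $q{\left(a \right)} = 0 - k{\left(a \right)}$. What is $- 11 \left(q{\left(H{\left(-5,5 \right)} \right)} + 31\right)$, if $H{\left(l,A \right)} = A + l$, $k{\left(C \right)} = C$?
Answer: $-341$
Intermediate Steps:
$q{\left(a \right)} = - a$ ($q{\left(a \right)} = 0 - a = - a$)
$- 11 \left(q{\left(H{\left(-5,5 \right)} \right)} + 31\right) = - 11 \left(- (5 - 5) + 31\right) = - 11 \left(\left(-1\right) 0 + 31\right) = - 11 \left(0 + 31\right) = \left(-11\right) 31 = -341$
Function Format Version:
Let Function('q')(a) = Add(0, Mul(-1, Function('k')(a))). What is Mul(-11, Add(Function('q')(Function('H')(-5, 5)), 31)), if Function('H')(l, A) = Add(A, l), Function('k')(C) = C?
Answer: -341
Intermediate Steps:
Function('q')(a) = Mul(-1, a) (Function('q')(a) = Add(0, Mul(-1, a)) = Mul(-1, a))
Mul(-11, Add(Function('q')(Function('H')(-5, 5)), 31)) = Mul(-11, Add(Mul(-1, Add(5, -5)), 31)) = Mul(-11, Add(Mul(-1, 0), 31)) = Mul(-11, Add(0, 31)) = Mul(-11, 31) = -341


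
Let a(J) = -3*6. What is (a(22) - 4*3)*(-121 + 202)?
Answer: -2430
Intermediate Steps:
a(J) = -18
(a(22) - 4*3)*(-121 + 202) = (-18 - 4*3)*(-121 + 202) = (-18 - 12)*81 = -30*81 = -2430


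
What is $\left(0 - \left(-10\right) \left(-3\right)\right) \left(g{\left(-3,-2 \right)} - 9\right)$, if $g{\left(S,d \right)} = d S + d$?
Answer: $150$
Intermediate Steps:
$g{\left(S,d \right)} = d + S d$ ($g{\left(S,d \right)} = S d + d = d + S d$)
$\left(0 - \left(-10\right) \left(-3\right)\right) \left(g{\left(-3,-2 \right)} - 9\right) = \left(0 - \left(-10\right) \left(-3\right)\right) \left(- 2 \left(1 - 3\right) - 9\right) = \left(0 - 30\right) \left(\left(-2\right) \left(-2\right) - 9\right) = \left(0 - 30\right) \left(4 - 9\right) = \left(-30\right) \left(-5\right) = 150$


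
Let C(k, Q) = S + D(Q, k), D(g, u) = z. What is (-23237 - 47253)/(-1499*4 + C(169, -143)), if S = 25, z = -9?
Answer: 7049/598 ≈ 11.788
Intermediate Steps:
D(g, u) = -9
C(k, Q) = 16 (C(k, Q) = 25 - 9 = 16)
(-23237 - 47253)/(-1499*4 + C(169, -143)) = (-23237 - 47253)/(-1499*4 + 16) = -70490/(-5996 + 16) = -70490/(-5980) = -70490*(-1/5980) = 7049/598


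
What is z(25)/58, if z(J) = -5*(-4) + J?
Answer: 45/58 ≈ 0.77586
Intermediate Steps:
z(J) = 20 + J
z(25)/58 = (20 + 25)/58 = 45*(1/58) = 45/58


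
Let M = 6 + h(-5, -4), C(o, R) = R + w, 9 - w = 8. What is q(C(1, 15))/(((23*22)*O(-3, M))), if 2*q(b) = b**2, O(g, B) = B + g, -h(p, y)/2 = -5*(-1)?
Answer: -64/1771 ≈ -0.036138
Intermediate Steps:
w = 1 (w = 9 - 1*8 = 9 - 8 = 1)
h(p, y) = -10 (h(p, y) = -(-10)*(-1) = -2*5 = -10)
C(o, R) = 1 + R (C(o, R) = R + 1 = 1 + R)
M = -4 (M = 6 - 10 = -4)
q(b) = b**2/2
q(C(1, 15))/(((23*22)*O(-3, M))) = ((1 + 15)**2/2)/(((23*22)*(-4 - 3))) = ((1/2)*16**2)/((506*(-7))) = ((1/2)*256)/(-3542) = 128*(-1/3542) = -64/1771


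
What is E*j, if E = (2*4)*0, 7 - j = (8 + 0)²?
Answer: 0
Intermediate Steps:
j = -57 (j = 7 - (8 + 0)² = 7 - 1*8² = 7 - 1*64 = 7 - 64 = -57)
E = 0 (E = 8*0 = 0)
E*j = 0*(-57) = 0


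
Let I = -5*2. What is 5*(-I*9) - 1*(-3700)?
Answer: 4150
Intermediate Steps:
I = -10
5*(-I*9) - 1*(-3700) = 5*(-1*(-10)*9) - 1*(-3700) = 5*(10*9) + 3700 = 5*90 + 3700 = 450 + 3700 = 4150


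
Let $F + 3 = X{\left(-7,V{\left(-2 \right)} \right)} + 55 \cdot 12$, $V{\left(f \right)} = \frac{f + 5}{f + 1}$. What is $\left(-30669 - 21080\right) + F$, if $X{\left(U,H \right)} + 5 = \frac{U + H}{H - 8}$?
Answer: $- \frac{562057}{11} \approx -51096.0$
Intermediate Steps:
$V{\left(f \right)} = \frac{5 + f}{1 + f}$
$X{\left(U,H \right)} = -5 + \frac{H + U}{-8 + H}$ ($X{\left(U,H \right)} = -5 + \frac{U + H}{H - 8} = -5 + \frac{H + U}{-8 + H}$)
$F = \frac{7182}{11}$ ($F = -3 + \left(\frac{40 - 7 - 4 \frac{5 - 2}{1 - 2}}{-8 + \frac{5 - 2}{1 - 2}} + 55 \cdot 12\right) = -3 + \left(\frac{40 - 7 - 4 \frac{1}{-1} \cdot 3}{-8 + \frac{1}{-1} \cdot 3} + 660\right) = -3 + \left(\frac{40 - 7 - 4 \left(\left(-1\right) 3\right)}{-8 - 3} + 660\right) = -3 + \left(\frac{40 - 7 - -12}{-8 - 3} + 660\right) = -3 + \left(\frac{40 - 7 + 12}{-11} + 660\right) = -3 + \left(\left(- \frac{1}{11}\right) 45 + 660\right) = -3 + \left(- \frac{45}{11} + 660\right) = -3 + \frac{7215}{11} = \frac{7182}{11} \approx 652.91$)
$\left(-30669 - 21080\right) + F = \left(-30669 - 21080\right) + \frac{7182}{11} = -51749 + \frac{7182}{11} = - \frac{562057}{11}$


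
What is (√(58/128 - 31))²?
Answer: -1955/64 ≈ -30.547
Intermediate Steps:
(√(58/128 - 31))² = (√(58*(1/128) - 31))² = (√(29/64 - 31))² = (√(-1955/64))² = (I*√1955/8)² = -1955/64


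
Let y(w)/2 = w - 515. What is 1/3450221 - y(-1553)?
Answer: 14270114057/3450221 ≈ 4136.0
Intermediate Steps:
y(w) = -1030 + 2*w (y(w) = 2*(w - 515) = 2*(-515 + w) = -1030 + 2*w)
1/3450221 - y(-1553) = 1/3450221 - (-1030 + 2*(-1553)) = 1/3450221 - (-1030 - 3106) = 1/3450221 - 1*(-4136) = 1/3450221 + 4136 = 14270114057/3450221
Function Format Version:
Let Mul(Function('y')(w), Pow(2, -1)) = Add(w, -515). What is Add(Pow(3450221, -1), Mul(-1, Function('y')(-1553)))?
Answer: Rational(14270114057, 3450221) ≈ 4136.0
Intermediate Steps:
Function('y')(w) = Add(-1030, Mul(2, w)) (Function('y')(w) = Mul(2, Add(w, -515)) = Mul(2, Add(-515, w)) = Add(-1030, Mul(2, w)))
Add(Pow(3450221, -1), Mul(-1, Function('y')(-1553))) = Add(Pow(3450221, -1), Mul(-1, Add(-1030, Mul(2, -1553)))) = Add(Rational(1, 3450221), Mul(-1, Add(-1030, -3106))) = Add(Rational(1, 3450221), Mul(-1, -4136)) = Add(Rational(1, 3450221), 4136) = Rational(14270114057, 3450221)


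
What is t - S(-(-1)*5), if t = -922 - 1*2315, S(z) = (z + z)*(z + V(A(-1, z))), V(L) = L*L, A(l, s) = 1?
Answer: -3297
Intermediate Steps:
V(L) = L²
S(z) = 2*z*(1 + z) (S(z) = (z + z)*(z + 1²) = (2*z)*(z + 1) = (2*z)*(1 + z) = 2*z*(1 + z))
t = -3237 (t = -922 - 2315 = -3237)
t - S(-(-1)*5) = -3237 - 2*(-(-1)*5)*(1 - (-1)*5) = -3237 - 2*(-1*(-5))*(1 - 1*(-5)) = -3237 - 2*5*(1 + 5) = -3237 - 2*5*6 = -3237 - 1*60 = -3237 - 60 = -3297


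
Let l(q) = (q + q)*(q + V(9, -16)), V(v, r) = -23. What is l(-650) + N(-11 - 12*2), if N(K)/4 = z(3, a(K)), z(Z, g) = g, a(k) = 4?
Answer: 874916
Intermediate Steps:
l(q) = 2*q*(-23 + q) (l(q) = (q + q)*(q - 23) = (2*q)*(-23 + q) = 2*q*(-23 + q))
N(K) = 16 (N(K) = 4*4 = 16)
l(-650) + N(-11 - 12*2) = 2*(-650)*(-23 - 650) + 16 = 2*(-650)*(-673) + 16 = 874900 + 16 = 874916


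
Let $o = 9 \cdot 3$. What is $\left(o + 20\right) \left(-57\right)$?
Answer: $-2679$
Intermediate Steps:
$o = 27$
$\left(o + 20\right) \left(-57\right) = \left(27 + 20\right) \left(-57\right) = 47 \left(-57\right) = -2679$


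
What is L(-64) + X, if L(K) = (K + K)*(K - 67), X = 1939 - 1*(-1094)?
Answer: 19801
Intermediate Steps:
X = 3033 (X = 1939 + 1094 = 3033)
L(K) = 2*K*(-67 + K) (L(K) = (2*K)*(-67 + K) = 2*K*(-67 + K))
L(-64) + X = 2*(-64)*(-67 - 64) + 3033 = 2*(-64)*(-131) + 3033 = 16768 + 3033 = 19801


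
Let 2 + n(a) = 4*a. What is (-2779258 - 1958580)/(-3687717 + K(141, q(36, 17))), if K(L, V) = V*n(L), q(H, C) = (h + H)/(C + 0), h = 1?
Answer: 80543246/62670395 ≈ 1.2852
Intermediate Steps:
n(a) = -2 + 4*a
q(H, C) = (1 + H)/C (q(H, C) = (1 + H)/(C + 0) = (1 + H)/C)
K(L, V) = V*(-2 + 4*L)
(-2779258 - 1958580)/(-3687717 + K(141, q(36, 17))) = (-2779258 - 1958580)/(-3687717 + 2*((1 + 36)/17)*(-1 + 2*141)) = -4737838/(-3687717 + 2*((1/17)*37)*(-1 + 282)) = -4737838/(-3687717 + 2*(37/17)*281) = -4737838/(-3687717 + 20794/17) = -4737838/(-62670395/17) = -4737838*(-17/62670395) = 80543246/62670395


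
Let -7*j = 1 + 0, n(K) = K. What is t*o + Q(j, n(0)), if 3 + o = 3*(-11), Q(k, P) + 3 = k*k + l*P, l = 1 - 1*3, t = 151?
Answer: -266510/49 ≈ -5439.0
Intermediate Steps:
l = -2 (l = 1 - 3 = -2)
j = -⅐ (j = -(1 + 0)/7 = -⅐*1 = -⅐ ≈ -0.14286)
Q(k, P) = -3 + k² - 2*P (Q(k, P) = -3 + (k*k - 2*P) = -3 + (k² - 2*P) = -3 + k² - 2*P)
o = -36 (o = -3 + 3*(-11) = -3 - 33 = -36)
t*o + Q(j, n(0)) = 151*(-36) + (-3 + (-⅐)² - 2*0) = -5436 + (-3 + 1/49 + 0) = -5436 - 146/49 = -266510/49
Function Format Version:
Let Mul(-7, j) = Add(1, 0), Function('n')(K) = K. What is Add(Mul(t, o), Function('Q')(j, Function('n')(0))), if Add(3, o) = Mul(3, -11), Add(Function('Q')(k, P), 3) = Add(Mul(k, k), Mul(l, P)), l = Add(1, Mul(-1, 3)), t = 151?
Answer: Rational(-266510, 49) ≈ -5439.0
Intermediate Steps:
l = -2 (l = Add(1, -3) = -2)
j = Rational(-1, 7) (j = Mul(Rational(-1, 7), Add(1, 0)) = Mul(Rational(-1, 7), 1) = Rational(-1, 7) ≈ -0.14286)
Function('Q')(k, P) = Add(-3, Pow(k, 2), Mul(-2, P)) (Function('Q')(k, P) = Add(-3, Add(Mul(k, k), Mul(-2, P))) = Add(-3, Add(Pow(k, 2), Mul(-2, P))) = Add(-3, Pow(k, 2), Mul(-2, P)))
o = -36 (o = Add(-3, Mul(3, -11)) = Add(-3, -33) = -36)
Add(Mul(t, o), Function('Q')(j, Function('n')(0))) = Add(Mul(151, -36), Add(-3, Pow(Rational(-1, 7), 2), Mul(-2, 0))) = Add(-5436, Add(-3, Rational(1, 49), 0)) = Add(-5436, Rational(-146, 49)) = Rational(-266510, 49)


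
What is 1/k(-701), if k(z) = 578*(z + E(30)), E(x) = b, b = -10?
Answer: -1/410958 ≈ -2.4333e-6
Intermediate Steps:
E(x) = -10
k(z) = -5780 + 578*z (k(z) = 578*(z - 10) = 578*(-10 + z) = -5780 + 578*z)
1/k(-701) = 1/(-5780 + 578*(-701)) = 1/(-5780 - 405178) = 1/(-410958) = -1/410958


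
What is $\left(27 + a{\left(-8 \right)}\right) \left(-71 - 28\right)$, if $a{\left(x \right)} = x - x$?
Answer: $-2673$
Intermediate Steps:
$a{\left(x \right)} = 0$
$\left(27 + a{\left(-8 \right)}\right) \left(-71 - 28\right) = \left(27 + 0\right) \left(-71 - 28\right) = 27 \left(-99\right) = -2673$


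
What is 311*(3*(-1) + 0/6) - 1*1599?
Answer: -2532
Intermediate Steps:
311*(3*(-1) + 0/6) - 1*1599 = 311*(-3 + 0*(⅙)) - 1599 = 311*(-3 + 0) - 1599 = 311*(-3) - 1599 = -933 - 1599 = -2532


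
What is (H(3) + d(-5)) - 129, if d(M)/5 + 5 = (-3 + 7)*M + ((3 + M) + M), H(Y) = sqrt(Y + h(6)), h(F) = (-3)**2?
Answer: -289 + 2*sqrt(3) ≈ -285.54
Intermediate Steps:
h(F) = 9
H(Y) = sqrt(9 + Y) (H(Y) = sqrt(Y + 9) = sqrt(9 + Y))
d(M) = -10 + 30*M (d(M) = -25 + 5*((-3 + 7)*M + ((3 + M) + M)) = -25 + 5*(4*M + (3 + 2*M)) = -25 + 5*(3 + 6*M) = -25 + (15 + 30*M) = -10 + 30*M)
(H(3) + d(-5)) - 129 = (sqrt(9 + 3) + (-10 + 30*(-5))) - 129 = (sqrt(12) + (-10 - 150)) - 129 = (2*sqrt(3) - 160) - 129 = (-160 + 2*sqrt(3)) - 129 = -289 + 2*sqrt(3)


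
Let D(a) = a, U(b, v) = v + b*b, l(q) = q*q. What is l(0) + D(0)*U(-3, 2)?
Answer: 0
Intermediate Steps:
l(q) = q²
U(b, v) = v + b²
l(0) + D(0)*U(-3, 2) = 0² + 0*(2 + (-3)²) = 0 + 0*(2 + 9) = 0 + 0*11 = 0 + 0 = 0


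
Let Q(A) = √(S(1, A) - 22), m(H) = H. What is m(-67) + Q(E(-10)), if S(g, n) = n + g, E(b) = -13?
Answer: -67 + I*√34 ≈ -67.0 + 5.831*I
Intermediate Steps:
S(g, n) = g + n
Q(A) = √(-21 + A) (Q(A) = √((1 + A) - 22) = √(-21 + A))
m(-67) + Q(E(-10)) = -67 + √(-21 - 13) = -67 + √(-34) = -67 + I*√34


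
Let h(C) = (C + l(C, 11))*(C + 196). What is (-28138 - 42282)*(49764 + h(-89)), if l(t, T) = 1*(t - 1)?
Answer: -2155626620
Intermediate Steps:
l(t, T) = -1 + t (l(t, T) = 1*(-1 + t) = -1 + t)
h(C) = (-1 + 2*C)*(196 + C) (h(C) = (C + (-1 + C))*(C + 196) = (-1 + 2*C)*(196 + C))
(-28138 - 42282)*(49764 + h(-89)) = (-28138 - 42282)*(49764 + (-196 + 2*(-89)² + 391*(-89))) = -70420*(49764 + (-196 + 2*7921 - 34799)) = -70420*(49764 + (-196 + 15842 - 34799)) = -70420*(49764 - 19153) = -70420*30611 = -2155626620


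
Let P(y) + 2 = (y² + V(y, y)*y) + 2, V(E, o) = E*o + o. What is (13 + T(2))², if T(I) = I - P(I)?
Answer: 1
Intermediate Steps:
V(E, o) = o + E*o
P(y) = y² + y²*(1 + y) (P(y) = -2 + ((y² + (y*(1 + y))*y) + 2) = -2 + ((y² + y²*(1 + y)) + 2) = -2 + (2 + y² + y²*(1 + y)) = y² + y²*(1 + y))
T(I) = I - I²*(2 + I)
(13 + T(2))² = (13 + 2*(1 - 1*2*(2 + 2)))² = (13 + 2*(1 - 1*2*4))² = (13 + 2*(1 - 8))² = (13 + 2*(-7))² = (13 - 14)² = (-1)² = 1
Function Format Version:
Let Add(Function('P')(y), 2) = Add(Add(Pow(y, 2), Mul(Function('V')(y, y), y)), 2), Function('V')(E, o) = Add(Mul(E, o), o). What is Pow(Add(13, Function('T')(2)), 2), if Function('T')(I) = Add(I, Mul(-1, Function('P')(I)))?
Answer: 1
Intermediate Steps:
Function('V')(E, o) = Add(o, Mul(E, o))
Function('P')(y) = Add(Pow(y, 2), Mul(Pow(y, 2), Add(1, y))) (Function('P')(y) = Add(-2, Add(Add(Pow(y, 2), Mul(Mul(y, Add(1, y)), y)), 2)) = Add(-2, Add(Add(Pow(y, 2), Mul(Pow(y, 2), Add(1, y))), 2)) = Add(-2, Add(2, Pow(y, 2), Mul(Pow(y, 2), Add(1, y)))) = Add(Pow(y, 2), Mul(Pow(y, 2), Add(1, y))))
Function('T')(I) = Add(I, Mul(-1, Pow(I, 2), Add(2, I))) (Function('T')(I) = Add(I, Mul(-1, Mul(Pow(I, 2), Add(2, I)))) = Add(I, Mul(-1, Pow(I, 2), Add(2, I))))
Pow(Add(13, Function('T')(2)), 2) = Pow(Add(13, Mul(2, Add(1, Mul(-1, 2, Add(2, 2))))), 2) = Pow(Add(13, Mul(2, Add(1, Mul(-1, 2, 4)))), 2) = Pow(Add(13, Mul(2, Add(1, -8))), 2) = Pow(Add(13, Mul(2, -7)), 2) = Pow(Add(13, -14), 2) = Pow(-1, 2) = 1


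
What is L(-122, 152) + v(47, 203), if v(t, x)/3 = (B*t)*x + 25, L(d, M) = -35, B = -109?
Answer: -3119867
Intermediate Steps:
v(t, x) = 75 - 327*t*x (v(t, x) = 3*((-109*t)*x + 25) = 3*(-109*t*x + 25) = 3*(25 - 109*t*x) = 75 - 327*t*x)
L(-122, 152) + v(47, 203) = -35 + (75 - 327*47*203) = -35 + (75 - 3119907) = -35 - 3119832 = -3119867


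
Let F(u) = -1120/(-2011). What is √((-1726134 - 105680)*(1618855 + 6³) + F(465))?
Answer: I*√11994203390132583754/2011 ≈ 1.7222e+6*I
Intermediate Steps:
F(u) = 1120/2011 (F(u) = -1120*(-1/2011) = 1120/2011)
√((-1726134 - 105680)*(1618855 + 6³) + F(465)) = √((-1726134 - 105680)*(1618855 + 6³) + 1120/2011) = √(-1831814*(1618855 + 216) + 1120/2011) = √(-1831814*1619071 + 1120/2011) = √(-2965836924794 + 1120/2011) = √(-5964298055759614/2011) = I*√11994203390132583754/2011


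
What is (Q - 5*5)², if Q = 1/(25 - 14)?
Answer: 75076/121 ≈ 620.46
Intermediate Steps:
Q = 1/11 ≈ 0.090909
(Q - 5*5)² = (1/11 - 5*5)² = (1/11 - 25)² = (-274/11)² = 75076/121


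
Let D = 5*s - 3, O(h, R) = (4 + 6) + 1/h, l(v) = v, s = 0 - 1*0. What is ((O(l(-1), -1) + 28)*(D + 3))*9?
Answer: 0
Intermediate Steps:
s = 0 (s = 0 + 0 = 0)
O(h, R) = 10 + 1/h
D = -3 (D = 5*0 - 3 = 0 - 3 = -3)
((O(l(-1), -1) + 28)*(D + 3))*9 = (((10 + 1/(-1)) + 28)*(-3 + 3))*9 = (((10 - 1) + 28)*0)*9 = ((9 + 28)*0)*9 = (37*0)*9 = 0*9 = 0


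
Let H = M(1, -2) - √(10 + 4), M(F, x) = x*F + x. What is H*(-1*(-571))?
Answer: -2284 - 571*√14 ≈ -4420.5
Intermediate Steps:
M(F, x) = x + F*x (M(F, x) = F*x + x = x + F*x)
H = -4 - √14 (H = -2*(1 + 1) - √(10 + 4) = -2*2 - √14 = -4 - √14 ≈ -7.7417)
H*(-1*(-571)) = (-4 - √14)*(-1*(-571)) = (-4 - √14)*571 = -2284 - 571*√14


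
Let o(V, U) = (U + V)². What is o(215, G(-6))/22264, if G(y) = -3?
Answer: 5618/2783 ≈ 2.0187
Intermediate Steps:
o(215, G(-6))/22264 = (-3 + 215)²/22264 = 212²*(1/22264) = 44944*(1/22264) = 5618/2783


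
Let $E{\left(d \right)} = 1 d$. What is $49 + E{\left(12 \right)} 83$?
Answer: $1045$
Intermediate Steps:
$E{\left(d \right)} = d$
$49 + E{\left(12 \right)} 83 = 49 + 12 \cdot 83 = 49 + 996 = 1045$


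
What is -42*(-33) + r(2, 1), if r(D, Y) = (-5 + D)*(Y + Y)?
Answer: 1380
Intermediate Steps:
r(D, Y) = 2*Y*(-5 + D) (r(D, Y) = (-5 + D)*(2*Y) = 2*Y*(-5 + D))
-42*(-33) + r(2, 1) = -42*(-33) + 2*1*(-5 + 2) = 1386 + 2*1*(-3) = 1386 - 6 = 1380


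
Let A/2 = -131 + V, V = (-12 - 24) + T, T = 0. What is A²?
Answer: 111556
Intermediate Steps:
V = -36 (V = (-12 - 24) + 0 = -36 + 0 = -36)
A = -334 (A = 2*(-131 - 36) = 2*(-167) = -334)
A² = (-334)² = 111556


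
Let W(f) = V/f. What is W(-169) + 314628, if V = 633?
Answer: 53171499/169 ≈ 3.1462e+5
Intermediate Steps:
W(f) = 633/f
W(-169) + 314628 = 633/(-169) + 314628 = 633*(-1/169) + 314628 = -633/169 + 314628 = 53171499/169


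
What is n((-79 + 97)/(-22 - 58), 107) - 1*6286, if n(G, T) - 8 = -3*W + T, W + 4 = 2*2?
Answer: -6171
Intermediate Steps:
W = 0 (W = -4 + 2*2 = -4 + 4 = 0)
n(G, T) = 8 + T (n(G, T) = 8 + (-3*0 + T) = 8 + (0 + T) = 8 + T)
n((-79 + 97)/(-22 - 58), 107) - 1*6286 = (8 + 107) - 1*6286 = 115 - 6286 = -6171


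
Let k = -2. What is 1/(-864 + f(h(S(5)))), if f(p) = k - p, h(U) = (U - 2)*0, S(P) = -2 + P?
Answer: -1/866 ≈ -0.0011547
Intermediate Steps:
h(U) = 0 (h(U) = (-2 + U)*0 = 0)
f(p) = -2 - p
1/(-864 + f(h(S(5)))) = 1/(-864 + (-2 - 1*0)) = 1/(-864 + (-2 + 0)) = 1/(-864 - 2) = 1/(-866) = -1/866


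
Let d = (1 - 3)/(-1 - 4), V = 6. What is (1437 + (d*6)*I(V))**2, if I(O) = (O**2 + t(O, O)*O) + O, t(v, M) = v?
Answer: 65950641/25 ≈ 2.6380e+6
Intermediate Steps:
I(O) = O + 2*O**2 (I(O) = (O**2 + O*O) + O = (O**2 + O**2) + O = 2*O**2 + O = O + 2*O**2)
d = 2/5 (d = -2/(-5) = -2*(-1/5) = 2/5 ≈ 0.40000)
(1437 + (d*6)*I(V))**2 = (1437 + ((2/5)*6)*(6*(1 + 2*6)))**2 = (1437 + 12*(6*(1 + 12))/5)**2 = (1437 + 12*(6*13)/5)**2 = (1437 + (12/5)*78)**2 = (1437 + 936/5)**2 = (8121/5)**2 = 65950641/25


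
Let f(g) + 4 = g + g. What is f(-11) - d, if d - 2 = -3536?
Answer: 3508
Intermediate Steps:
d = -3534 (d = 2 - 3536 = -3534)
f(g) = -4 + 2*g (f(g) = -4 + (g + g) = -4 + 2*g)
f(-11) - d = (-4 + 2*(-11)) - 1*(-3534) = (-4 - 22) + 3534 = -26 + 3534 = 3508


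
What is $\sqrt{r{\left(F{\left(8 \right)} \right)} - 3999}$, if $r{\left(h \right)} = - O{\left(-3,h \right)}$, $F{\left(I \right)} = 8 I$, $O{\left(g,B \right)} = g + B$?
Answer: $2 i \sqrt{1015} \approx 63.718 i$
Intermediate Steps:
$O{\left(g,B \right)} = B + g$
$r{\left(h \right)} = 3 - h$ ($r{\left(h \right)} = - (h - 3) = - (-3 + h) = 3 - h$)
$\sqrt{r{\left(F{\left(8 \right)} \right)} - 3999} = \sqrt{\left(3 - 8 \cdot 8\right) - 3999} = \sqrt{\left(3 - 64\right) - 3999} = \sqrt{-61 - 3999} = \sqrt{-4060} = 2 i \sqrt{1015}$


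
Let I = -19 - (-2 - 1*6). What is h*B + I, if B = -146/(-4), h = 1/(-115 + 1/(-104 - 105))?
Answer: -544049/48072 ≈ -11.317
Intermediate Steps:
h = -209/24036 (h = 1/(-115 + 1/(-209)) = 1/(-115 - 1/209) = 1/(-24036/209) = -209/24036 ≈ -0.0086953)
I = -11 (I = -19 - (-2 - 6) = -19 - 1*(-8) = -19 + 8 = -11)
B = 73/2 (B = -146*(-¼) = 73/2 ≈ 36.500)
h*B + I = -209/24036*73/2 - 11 = -15257/48072 - 11 = -544049/48072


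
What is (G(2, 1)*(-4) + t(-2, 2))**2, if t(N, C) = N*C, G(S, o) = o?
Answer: 64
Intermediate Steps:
t(N, C) = C*N
(G(2, 1)*(-4) + t(-2, 2))**2 = (1*(-4) + 2*(-2))**2 = (-4 - 4)**2 = (-8)**2 = 64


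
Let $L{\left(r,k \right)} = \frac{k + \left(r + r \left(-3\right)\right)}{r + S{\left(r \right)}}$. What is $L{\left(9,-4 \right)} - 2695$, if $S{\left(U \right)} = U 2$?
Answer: $- \frac{72787}{27} \approx -2695.8$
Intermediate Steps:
$S{\left(U \right)} = 2 U$
$L{\left(r,k \right)} = \frac{k - 2 r}{3 r}$ ($L{\left(r,k \right)} = \frac{k + \left(r + r \left(-3\right)\right)}{r + 2 r} = \frac{k + \left(r - 3 r\right)}{3 r} = \left(k - 2 r\right) \frac{1}{3 r} = \frac{k - 2 r}{3 r}$)
$L{\left(9,-4 \right)} - 2695 = \frac{-4 - 18}{3 \cdot 9} - 2695 = \frac{1}{3} \cdot \frac{1}{9} \left(-4 - 18\right) - 2695 = \frac{1}{3} \cdot \frac{1}{9} \left(-22\right) - 2695 = - \frac{22}{27} - 2695 = - \frac{72787}{27}$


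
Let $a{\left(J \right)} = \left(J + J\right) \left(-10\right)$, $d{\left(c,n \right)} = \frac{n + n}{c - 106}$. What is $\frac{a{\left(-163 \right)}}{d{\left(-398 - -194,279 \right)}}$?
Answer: $- \frac{16300}{9} \approx -1811.1$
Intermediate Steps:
$d{\left(c,n \right)} = \frac{2 n}{-106 + c}$
$a{\left(J \right)} = - 20 J$ ($a{\left(J \right)} = 2 J \left(-10\right) = - 20 J$)
$\frac{a{\left(-163 \right)}}{d{\left(-398 - -194,279 \right)}} = \frac{\left(-20\right) \left(-163\right)}{2 \cdot 279 \frac{1}{-106 - 204}} = \frac{3260}{2 \cdot 279 \frac{1}{-106 + \left(-398 + 194\right)}} = \frac{3260}{2 \cdot 279 \frac{1}{-106 - 204}} = \frac{3260}{2 \cdot 279 \frac{1}{-310}} = \frac{3260}{2 \cdot 279 \left(- \frac{1}{310}\right)} = \frac{3260}{- \frac{9}{5}} = 3260 \left(- \frac{5}{9}\right) = - \frac{16300}{9}$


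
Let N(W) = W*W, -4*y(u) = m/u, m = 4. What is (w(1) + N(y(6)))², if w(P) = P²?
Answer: 1369/1296 ≈ 1.0563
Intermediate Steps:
y(u) = -1/u
N(W) = W²
(w(1) + N(y(6)))² = (1² + (-1/6)²)² = (1 + (-1*⅙)²)² = (1 + (-⅙)²)² = (1 + 1/36)² = (37/36)² = 1369/1296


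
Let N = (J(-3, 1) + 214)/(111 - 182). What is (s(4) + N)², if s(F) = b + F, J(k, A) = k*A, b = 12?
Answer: 855625/5041 ≈ 169.73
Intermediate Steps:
J(k, A) = A*k
N = -211/71 (N = (1*(-3) + 214)/(111 - 182) = (-3 + 214)/(-71) = 211*(-1/71) = -211/71 ≈ -2.9718)
s(F) = 12 + F
(s(4) + N)² = ((12 + 4) - 211/71)² = (16 - 211/71)² = (925/71)² = 855625/5041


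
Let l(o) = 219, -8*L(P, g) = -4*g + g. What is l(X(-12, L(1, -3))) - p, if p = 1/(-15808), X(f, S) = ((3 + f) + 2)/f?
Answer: 3461953/15808 ≈ 219.00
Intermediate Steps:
L(P, g) = 3*g/8 (L(P, g) = -(-4*g + g)/8 = -(-3)*g/8 = 3*g/8)
X(f, S) = (5 + f)/f
p = -1/15808 ≈ -6.3259e-5
l(X(-12, L(1, -3))) - p = 219 - 1*(-1/15808) = 219 + 1/15808 = 3461953/15808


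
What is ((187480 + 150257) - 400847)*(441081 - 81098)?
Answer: -22718527130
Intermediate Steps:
((187480 + 150257) - 400847)*(441081 - 81098) = (337737 - 400847)*359983 = -63110*359983 = -22718527130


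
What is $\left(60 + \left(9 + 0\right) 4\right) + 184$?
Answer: $280$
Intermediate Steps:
$\left(60 + \left(9 + 0\right) 4\right) + 184 = \left(60 + 9 \cdot 4\right) + 184 = \left(60 + 36\right) + 184 = 96 + 184 = 280$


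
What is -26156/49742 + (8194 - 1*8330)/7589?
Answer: -102631398/188746019 ≈ -0.54375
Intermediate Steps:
-26156/49742 + (8194 - 1*8330)/7589 = -26156*1/49742 + (8194 - 8330)*(1/7589) = -13078/24871 - 136*1/7589 = -13078/24871 - 136/7589 = -102631398/188746019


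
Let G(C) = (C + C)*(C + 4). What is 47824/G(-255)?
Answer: 23912/64005 ≈ 0.37360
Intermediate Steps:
G(C) = 2*C*(4 + C) (G(C) = (2*C)*(4 + C) = 2*C*(4 + C))
47824/G(-255) = 47824/((2*(-255)*(4 - 255))) = 47824/((2*(-255)*(-251))) = 47824/128010 = 47824*(1/128010) = 23912/64005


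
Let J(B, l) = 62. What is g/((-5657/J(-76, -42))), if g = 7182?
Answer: -445284/5657 ≈ -78.714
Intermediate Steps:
g/((-5657/J(-76, -42))) = 7182/((-5657/62)) = 7182/((-5657*1/62)) = 7182/(-5657/62) = 7182*(-62/5657) = -445284/5657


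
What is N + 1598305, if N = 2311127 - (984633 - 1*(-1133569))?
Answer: 1791230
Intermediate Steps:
N = 192925 (N = 2311127 - (984633 + 1133569) = 2311127 - 1*2118202 = 2311127 - 2118202 = 192925)
N + 1598305 = 192925 + 1598305 = 1791230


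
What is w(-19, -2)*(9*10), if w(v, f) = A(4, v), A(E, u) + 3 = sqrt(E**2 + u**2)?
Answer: -270 + 90*sqrt(377) ≈ 1477.5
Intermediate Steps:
A(E, u) = -3 + sqrt(E**2 + u**2)
w(v, f) = -3 + sqrt(16 + v**2) (w(v, f) = -3 + sqrt(4**2 + v**2) = -3 + sqrt(16 + v**2))
w(-19, -2)*(9*10) = (-3 + sqrt(16 + (-19)**2))*(9*10) = (-3 + sqrt(16 + 361))*90 = (-3 + sqrt(377))*90 = -270 + 90*sqrt(377)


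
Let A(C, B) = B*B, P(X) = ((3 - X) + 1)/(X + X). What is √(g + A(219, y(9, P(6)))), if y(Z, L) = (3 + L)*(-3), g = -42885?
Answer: I*√171251/2 ≈ 206.91*I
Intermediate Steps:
P(X) = (4 - X)/(2*X) (P(X) = (4 - X)/((2*X)) = (4 - X)*(1/(2*X)) = (4 - X)/(2*X))
y(Z, L) = -9 - 3*L
A(C, B) = B²
√(g + A(219, y(9, P(6)))) = √(-42885 + (-9 - 3*(4 - 1*6)/(2*6))²) = √(-42885 + (-9 - 3*(4 - 6)/(2*6))²) = √(-42885 + (-9 - 3*(-2)/(2*6))²) = √(-42885 + (-9 - 3*(-⅙))²) = √(-42885 + (-9 + ½)²) = √(-42885 + (-17/2)²) = √(-42885 + 289/4) = √(-171251/4) = I*√171251/2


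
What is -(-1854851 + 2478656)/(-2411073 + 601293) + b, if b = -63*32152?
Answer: -34912821995/17236 ≈ -2.0256e+6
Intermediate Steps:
b = -2025576
-(-1854851 + 2478656)/(-2411073 + 601293) + b = -(-1854851 + 2478656)/(-2411073 + 601293) - 2025576 = -623805/(-1809780) - 2025576 = -623805*(-1)/1809780 - 2025576 = -1*(-5941/17236) - 2025576 = 5941/17236 - 2025576 = -34912821995/17236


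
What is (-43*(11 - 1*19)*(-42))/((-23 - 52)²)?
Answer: -4816/1875 ≈ -2.5685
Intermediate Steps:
(-43*(11 - 1*19)*(-42))/((-23 - 52)²) = (-43*(11 - 19)*(-42))/((-75)²) = (-43*(-8)*(-42))/5625 = (344*(-42))*(1/5625) = -14448*1/5625 = -4816/1875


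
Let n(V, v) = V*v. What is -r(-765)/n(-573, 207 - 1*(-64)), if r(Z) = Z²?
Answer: 195075/51761 ≈ 3.7688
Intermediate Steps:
-r(-765)/n(-573, 207 - 1*(-64)) = -(-765)²/((-573*(207 - 1*(-64)))) = -585225/((-573*(207 + 64))) = -585225/((-573*271)) = -585225/(-155283) = -585225*(-1)/155283 = -1*(-195075/51761) = 195075/51761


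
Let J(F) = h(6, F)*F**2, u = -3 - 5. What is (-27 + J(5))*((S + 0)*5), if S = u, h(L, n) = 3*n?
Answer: -13920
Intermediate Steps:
u = -8
S = -8
J(F) = 3*F**3 (J(F) = (3*F)*F**2 = 3*F**3)
(-27 + J(5))*((S + 0)*5) = (-27 + 3*5**3)*((-8 + 0)*5) = (-27 + 3*125)*(-8*5) = (-27 + 375)*(-40) = 348*(-40) = -13920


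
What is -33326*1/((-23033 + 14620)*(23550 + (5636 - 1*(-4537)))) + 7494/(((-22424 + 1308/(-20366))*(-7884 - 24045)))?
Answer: 44103957501554647/344747583211914427311 ≈ 0.00012793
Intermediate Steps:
-33326*1/((-23033 + 14620)*(23550 + (5636 - 1*(-4537)))) + 7494/(((-22424 + 1308/(-20366))*(-7884 - 24045))) = -33326*(-1/(8413*(23550 + (5636 + 4537)))) + 7494/(((-22424 + 1308*(-1/20366))*(-31929))) = -33326*(-1/(8413*(23550 + 10173))) + 7494/(((-22424 - 654/10183)*(-31929))) = -33326/(33723*(-8413)) + 7494/((-228344246/10183*(-31929))) = -33326/(-283711599) + 7494/(7290803430534/10183) = -33326*(-1/283711599) + 7494*(10183/7290803430534) = 33326/283711599 + 12718567/1215133905089 = 44103957501554647/344747583211914427311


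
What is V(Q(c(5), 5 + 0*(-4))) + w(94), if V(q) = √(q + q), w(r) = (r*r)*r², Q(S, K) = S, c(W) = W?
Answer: 78074896 + √10 ≈ 7.8075e+7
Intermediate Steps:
w(r) = r⁴ (w(r) = r²*r² = r⁴)
V(q) = √2*√q (V(q) = √(2*q) = √2*√q)
V(Q(c(5), 5 + 0*(-4))) + w(94) = √2*√5 + 94⁴ = √10 + 78074896 = 78074896 + √10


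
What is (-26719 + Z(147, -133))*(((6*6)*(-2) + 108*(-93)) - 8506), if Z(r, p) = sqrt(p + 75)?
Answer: 497561218 - 18622*I*sqrt(58) ≈ 4.9756e+8 - 1.4182e+5*I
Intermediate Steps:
Z(r, p) = sqrt(75 + p)
(-26719 + Z(147, -133))*(((6*6)*(-2) + 108*(-93)) - 8506) = (-26719 + sqrt(75 - 133))*(((6*6)*(-2) + 108*(-93)) - 8506) = (-26719 + sqrt(-58))*((36*(-2) - 10044) - 8506) = (-26719 + I*sqrt(58))*((-72 - 10044) - 8506) = (-26719 + I*sqrt(58))*(-10116 - 8506) = (-26719 + I*sqrt(58))*(-18622) = 497561218 - 18622*I*sqrt(58)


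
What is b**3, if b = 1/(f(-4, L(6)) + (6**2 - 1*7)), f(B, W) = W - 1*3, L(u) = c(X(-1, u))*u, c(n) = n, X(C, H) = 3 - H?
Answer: 1/512 ≈ 0.0019531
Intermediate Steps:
L(u) = u*(3 - u) (L(u) = (3 - u)*u = u*(3 - u))
f(B, W) = -3 + W (f(B, W) = W - 3 = -3 + W)
b = 1/8 (b = 1/((-3 + 6*(3 - 1*6)) + (6**2 - 1*7)) = 1/((-3 + 6*(3 - 6)) + (36 - 7)) = 1/((-3 + 6*(-3)) + 29) = 1/((-3 - 18) + 29) = 1/(-21 + 29) = 1/8 ≈ 0.12500)
b**3 = (1/8)**3 = 1/512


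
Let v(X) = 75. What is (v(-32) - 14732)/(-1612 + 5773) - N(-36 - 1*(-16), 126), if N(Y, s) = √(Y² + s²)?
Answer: -14657/4161 - 2*√4069 ≈ -131.10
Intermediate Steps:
(v(-32) - 14732)/(-1612 + 5773) - N(-36 - 1*(-16), 126) = (75 - 14732)/(-1612 + 5773) - √((-36 - 1*(-16))² + 126²) = -14657/4161 - √((-36 + 16)² + 15876) = -14657*1/4161 - √((-20)² + 15876) = -14657/4161 - √(400 + 15876) = -14657/4161 - √16276 = -14657/4161 - 2*√4069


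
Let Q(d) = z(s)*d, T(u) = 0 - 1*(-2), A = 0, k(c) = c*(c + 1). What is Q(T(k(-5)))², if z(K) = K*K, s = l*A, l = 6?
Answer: 0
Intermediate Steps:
k(c) = c*(1 + c)
T(u) = 2 (T(u) = 0 + 2 = 2)
s = 0 (s = 6*0 = 0)
z(K) = K²
Q(d) = 0 (Q(d) = 0²*d = 0*d = 0)
Q(T(k(-5)))² = 0² = 0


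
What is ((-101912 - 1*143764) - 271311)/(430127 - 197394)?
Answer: -516987/232733 ≈ -2.2214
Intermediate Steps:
((-101912 - 1*143764) - 271311)/(430127 - 197394) = ((-101912 - 143764) - 271311)/232733 = (-245676 - 271311)*(1/232733) = -516987*1/232733 = -516987/232733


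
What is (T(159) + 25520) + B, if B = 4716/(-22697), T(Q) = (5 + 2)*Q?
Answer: 604484485/22697 ≈ 26633.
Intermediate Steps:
T(Q) = 7*Q
B = -4716/22697 (B = 4716*(-1/22697) = -4716/22697 ≈ -0.20778)
(T(159) + 25520) + B = (7*159 + 25520) - 4716/22697 = (1113 + 25520) - 4716/22697 = 26633 - 4716/22697 = 604484485/22697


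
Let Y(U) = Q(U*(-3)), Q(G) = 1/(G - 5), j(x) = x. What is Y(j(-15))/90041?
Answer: 1/3601640 ≈ 2.7765e-7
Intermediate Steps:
Q(G) = 1/(-5 + G)
Y(U) = 1/(-5 - 3*U) (Y(U) = 1/(-5 + U*(-3)) = 1/(-5 - 3*U))
Y(j(-15))/90041 = -1/(5 + 3*(-15))/90041 = -1/(5 - 45)*(1/90041) = -1/(-40)*(1/90041) = -1*(-1/40)*(1/90041) = (1/40)*(1/90041) = 1/3601640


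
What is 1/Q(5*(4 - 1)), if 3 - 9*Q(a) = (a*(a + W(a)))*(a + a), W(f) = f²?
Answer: -3/35999 ≈ -8.3336e-5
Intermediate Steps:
Q(a) = ⅓ - 2*a²*(a + a²)/9 (Q(a) = ⅓ - a*(a + a²)*(a + a)/9 = ⅓ - a*(a + a²)*2*a/9 = ⅓ - 2*a²*(a + a²)/9)
1/Q(5*(4 - 1)) = 1/(⅓ - 2*125*(4 - 1)³/9 - 2*625*(4 - 1)⁴/9) = 1/(⅓ - 2*(5*3)³/9 - 2*(5*3)⁴/9) = 1/(⅓ - 2/9*15³ - 2/9*15⁴) = 1/(⅓ - 2/9*3375 - 2/9*50625) = 1/(⅓ - 750 - 11250) = 1/(-35999/3) = -3/35999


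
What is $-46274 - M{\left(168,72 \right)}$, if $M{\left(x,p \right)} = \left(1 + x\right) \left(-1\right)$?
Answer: $-46105$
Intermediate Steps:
$M{\left(x,p \right)} = -1 - x$
$-46274 - M{\left(168,72 \right)} = -46274 - \left(-1 - 168\right) = -46274 - -169 = -46274 + 169 = -46105$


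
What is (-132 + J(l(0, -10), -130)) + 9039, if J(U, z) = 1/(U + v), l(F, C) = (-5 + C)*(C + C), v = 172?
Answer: 4204105/472 ≈ 8907.0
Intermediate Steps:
l(F, C) = 2*C*(-5 + C) (l(F, C) = (-5 + C)*(2*C) = 2*C*(-5 + C))
J(U, z) = 1/(172 + U) (J(U, z) = 1/(U + 172) = 1/(172 + U))
(-132 + J(l(0, -10), -130)) + 9039 = (-132 + 1/(172 + 2*(-10)*(-5 - 10))) + 9039 = (-132 + 1/(172 + 2*(-10)*(-15))) + 9039 = (-132 + 1/(172 + 300)) + 9039 = (-132 + 1/472) + 9039 = -62303/472 + 9039 = 4204105/472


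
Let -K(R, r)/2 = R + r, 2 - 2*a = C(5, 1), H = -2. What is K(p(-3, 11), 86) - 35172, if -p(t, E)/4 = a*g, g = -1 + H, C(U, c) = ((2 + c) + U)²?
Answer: -34600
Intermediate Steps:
C(U, c) = (2 + U + c)²
a = -31 (a = 1 - (2 + 5 + 1)²/2 = 1 - ½*8² = 1 - ½*64 = 1 - 32 = -31)
g = -3 (g = -1 - 2 = -3)
p(t, E) = -372 (p(t, E) = -(-124)*(-3) = -4*93 = -372)
K(R, r) = -2*R - 2*r (K(R, r) = -2*(R + r) = -2*R - 2*r)
K(p(-3, 11), 86) - 35172 = (-2*(-372) - 2*86) - 35172 = (744 - 172) - 35172 = 572 - 35172 = -34600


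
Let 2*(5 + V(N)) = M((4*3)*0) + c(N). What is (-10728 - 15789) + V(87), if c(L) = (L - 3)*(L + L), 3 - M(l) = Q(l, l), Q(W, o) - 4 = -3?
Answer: -19213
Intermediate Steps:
Q(W, o) = 1 (Q(W, o) = 4 - 3 = 1)
M(l) = 2 (M(l) = 3 - 1*1 = 3 - 1 = 2)
c(L) = 2*L*(-3 + L) (c(L) = (-3 + L)*(2*L) = 2*L*(-3 + L))
V(N) = -4 + N*(-3 + N) (V(N) = -5 + (2 + 2*N*(-3 + N))/2 = -5 + (1 + N*(-3 + N)) = -4 + N*(-3 + N))
(-10728 - 15789) + V(87) = (-10728 - 15789) + (-4 + 87*(-3 + 87)) = -26517 + (-4 + 87*84) = -26517 + (-4 + 7308) = -26517 + 7304 = -19213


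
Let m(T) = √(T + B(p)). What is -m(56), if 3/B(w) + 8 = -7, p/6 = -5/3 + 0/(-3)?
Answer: -3*√155/5 ≈ -7.4699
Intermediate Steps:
p = -10 (p = 6*(-5/3 + 0/(-3)) = 6*(-5*⅓ + 0*(-⅓)) = 6*(-5/3 + 0) = 6*(-5/3) = -10)
B(w) = -⅕ (B(w) = 3/(-8 - 7) = 3/(-15) = 3*(-1/15) = -⅕)
m(T) = √(-⅕ + T) (m(T) = √(T - ⅕) = √(-⅕ + T))
-m(56) = -√(-5 + 25*56)/5 = -√(-5 + 1400)/5 = -√1395/5 = -3*√155/5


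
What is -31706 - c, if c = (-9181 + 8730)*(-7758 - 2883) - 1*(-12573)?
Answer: -4843370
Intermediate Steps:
c = 4811664 (c = -451*(-10641) + 12573 = 4799091 + 12573 = 4811664)
-31706 - c = -31706 - 1*4811664 = -31706 - 4811664 = -4843370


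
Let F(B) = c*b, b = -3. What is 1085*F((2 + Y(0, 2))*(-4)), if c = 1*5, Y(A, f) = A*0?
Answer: -16275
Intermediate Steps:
Y(A, f) = 0
c = 5
F(B) = -15 (F(B) = 5*(-3) = -15)
1085*F((2 + Y(0, 2))*(-4)) = 1085*(-15) = -16275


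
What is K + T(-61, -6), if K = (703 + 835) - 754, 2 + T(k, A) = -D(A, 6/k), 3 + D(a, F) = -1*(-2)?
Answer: 783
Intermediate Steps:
D(a, F) = -1 (D(a, F) = -3 - 1*(-2) = -3 + 2 = -1)
T(k, A) = -1 (T(k, A) = -2 - 1*(-1) = -2 + 1 = -1)
K = 784 (K = 1538 - 754 = 784)
K + T(-61, -6) = 784 - 1 = 783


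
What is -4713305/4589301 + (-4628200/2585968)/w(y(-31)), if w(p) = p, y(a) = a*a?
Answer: -1466793290857855/1425617736595206 ≈ -1.0289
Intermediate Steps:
y(a) = a²
-4713305/4589301 + (-4628200/2585968)/w(y(-31)) = -4713305/4589301 + (-4628200/2585968)/((-31)²) = -4713305*1/4589301 - 4628200*1/2585968/961 = -4713305/4589301 - 578525/323246*1/961 = -4713305/4589301 - 578525/310639406 = -1466793290857855/1425617736595206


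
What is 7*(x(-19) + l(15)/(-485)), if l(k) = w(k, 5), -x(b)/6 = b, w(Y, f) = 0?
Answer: 798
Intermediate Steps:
x(b) = -6*b
l(k) = 0
7*(x(-19) + l(15)/(-485)) = 7*(-6*(-19) + 0/(-485)) = 7*(114 + 0*(-1/485)) = 7*(114 + 0) = 7*114 = 798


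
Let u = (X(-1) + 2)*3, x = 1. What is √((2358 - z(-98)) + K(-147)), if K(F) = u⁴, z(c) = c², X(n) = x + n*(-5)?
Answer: √324530 ≈ 569.68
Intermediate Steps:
X(n) = 1 - 5*n (X(n) = 1 + n*(-5) = 1 - 5*n)
u = 24 (u = ((1 - 5*(-1)) + 2)*3 = ((1 + 5) + 2)*3 = (6 + 2)*3 = 8*3 = 24)
K(F) = 331776 (K(F) = 24⁴ = 331776)
√((2358 - z(-98)) + K(-147)) = √((2358 - 1*(-98)²) + 331776) = √((2358 - 1*9604) + 331776) = √((2358 - 9604) + 331776) = √(-7246 + 331776) = √324530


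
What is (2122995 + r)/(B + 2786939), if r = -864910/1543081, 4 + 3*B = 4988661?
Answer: 9827857148055/20599319689394 ≈ 0.47710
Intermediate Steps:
B = 4988657/3 (B = -4/3 + (⅓)*4988661 = -4/3 + 1662887 = 4988657/3 ≈ 1.6629e+6)
r = -864910/1543081 (r = -864910*1/1543081 = -864910/1543081 ≈ -0.56051)
(2122995 + r)/(B + 2786939) = (2122995 - 864910/1543081)/(4988657/3 + 2786939) = 3275952382685/(1543081*(13349474/3)) = (3275952382685/1543081)*(3/13349474) = 9827857148055/20599319689394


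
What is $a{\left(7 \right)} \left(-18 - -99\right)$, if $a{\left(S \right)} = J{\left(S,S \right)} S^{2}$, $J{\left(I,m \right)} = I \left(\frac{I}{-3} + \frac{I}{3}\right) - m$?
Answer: $-27783$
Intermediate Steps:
$J{\left(I,m \right)} = - m$ ($J{\left(I,m \right)} = I \left(I \left(- \frac{1}{3}\right) + I \frac{1}{3}\right) - m = I \left(- \frac{I}{3} + \frac{I}{3}\right) - m = I 0 - m = 0 - m = - m$)
$a{\left(S \right)} = - S^{3}$ ($a{\left(S \right)} = - S S^{2} = - S^{3}$)
$a{\left(7 \right)} \left(-18 - -99\right) = - 7^{3} \left(-18 - -99\right) = \left(-1\right) 343 \left(-18 + 99\right) = \left(-343\right) 81 = -27783$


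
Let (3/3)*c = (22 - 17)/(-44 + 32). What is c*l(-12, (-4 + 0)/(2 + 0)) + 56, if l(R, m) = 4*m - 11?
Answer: 767/12 ≈ 63.917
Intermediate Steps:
c = -5/12 (c = (22 - 17)/(-44 + 32) = 5/(-12) = 5*(-1/12) = -5/12 ≈ -0.41667)
l(R, m) = -11 + 4*m
c*l(-12, (-4 + 0)/(2 + 0)) + 56 = -5*(-11 + 4*((-4 + 0)/(2 + 0)))/12 + 56 = -5*(-11 + 4*(-4/2))/12 + 56 = -5*(-11 + 4*(-4*½))/12 + 56 = -5*(-11 + 4*(-2))/12 + 56 = -5*(-11 - 8)/12 + 56 = -5/12*(-19) + 56 = 95/12 + 56 = 767/12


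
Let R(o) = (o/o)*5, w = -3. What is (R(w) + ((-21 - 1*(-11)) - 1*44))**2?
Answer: 2401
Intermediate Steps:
R(o) = 5 (R(o) = 1*5 = 5)
(R(w) + ((-21 - 1*(-11)) - 1*44))**2 = (5 + ((-21 - 1*(-11)) - 1*44))**2 = (5 + ((-21 + 11) - 44))**2 = (5 + (-10 - 44))**2 = (5 - 54)**2 = (-49)**2 = 2401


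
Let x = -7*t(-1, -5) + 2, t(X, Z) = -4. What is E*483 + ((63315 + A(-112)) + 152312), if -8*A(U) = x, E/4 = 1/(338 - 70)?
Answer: 57788963/268 ≈ 2.1563e+5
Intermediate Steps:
E = 1/67 (E = 4/(338 - 70) = 4/268 = 4*(1/268) = 1/67 ≈ 0.014925)
x = 30 (x = -7*(-4) + 2 = 28 + 2 = 30)
A(U) = -15/4 (A(U) = -⅛*30 = -15/4)
E*483 + ((63315 + A(-112)) + 152312) = (1/67)*483 + ((63315 - 15/4) + 152312) = 483/67 + (253245/4 + 152312) = 483/67 + 862493/4 = 57788963/268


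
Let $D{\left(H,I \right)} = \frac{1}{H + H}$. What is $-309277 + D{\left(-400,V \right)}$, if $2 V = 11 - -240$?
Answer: $- \frac{247421601}{800} \approx -3.0928 \cdot 10^{5}$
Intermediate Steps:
$V = \frac{251}{2}$ ($V = \frac{11 - -240}{2} = \frac{11 + 240}{2} = \frac{1}{2} \cdot 251 = \frac{251}{2} \approx 125.5$)
$D{\left(H,I \right)} = \frac{1}{2 H}$
$-309277 + D{\left(-400,V \right)} = -309277 + \frac{1}{2 \left(-400\right)} = -309277 + \frac{1}{2} \left(- \frac{1}{400}\right) = -309277 - \frac{1}{800} = - \frac{247421601}{800}$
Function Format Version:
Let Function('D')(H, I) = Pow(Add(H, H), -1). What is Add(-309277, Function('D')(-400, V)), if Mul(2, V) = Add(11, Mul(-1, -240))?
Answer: Rational(-247421601, 800) ≈ -3.0928e+5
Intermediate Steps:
V = Rational(251, 2) (V = Mul(Rational(1, 2), Add(11, Mul(-1, -240))) = Mul(Rational(1, 2), Add(11, 240)) = Mul(Rational(1, 2), 251) = Rational(251, 2) ≈ 125.50)
Function('D')(H, I) = Mul(Rational(1, 2), Pow(H, -1)) (Function('D')(H, I) = Pow(Mul(2, H), -1) = Mul(Rational(1, 2), Pow(H, -1)))
Add(-309277, Function('D')(-400, V)) = Add(-309277, Mul(Rational(1, 2), Pow(-400, -1))) = Add(-309277, Mul(Rational(1, 2), Rational(-1, 400))) = Add(-309277, Rational(-1, 800)) = Rational(-247421601, 800)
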